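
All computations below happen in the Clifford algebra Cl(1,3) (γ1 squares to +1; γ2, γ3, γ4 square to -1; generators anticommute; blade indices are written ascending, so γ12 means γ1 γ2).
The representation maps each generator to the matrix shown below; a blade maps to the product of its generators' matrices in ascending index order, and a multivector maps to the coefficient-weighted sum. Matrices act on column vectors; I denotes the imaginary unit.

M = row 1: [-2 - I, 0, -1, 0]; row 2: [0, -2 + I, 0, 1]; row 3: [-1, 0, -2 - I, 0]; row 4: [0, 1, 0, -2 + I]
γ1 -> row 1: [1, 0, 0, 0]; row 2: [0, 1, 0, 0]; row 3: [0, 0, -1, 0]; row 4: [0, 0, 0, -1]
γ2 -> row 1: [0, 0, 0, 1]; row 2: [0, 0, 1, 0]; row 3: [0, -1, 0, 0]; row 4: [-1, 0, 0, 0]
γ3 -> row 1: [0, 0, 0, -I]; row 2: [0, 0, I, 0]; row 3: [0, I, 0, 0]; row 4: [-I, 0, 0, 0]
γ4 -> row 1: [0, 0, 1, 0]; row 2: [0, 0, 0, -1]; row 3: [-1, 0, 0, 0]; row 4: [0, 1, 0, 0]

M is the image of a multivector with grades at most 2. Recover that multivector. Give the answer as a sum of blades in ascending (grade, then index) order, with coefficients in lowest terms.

Method: the blade images are trace-orthogonal — tr(rho(e_A) rho(e_B)^-1) = 4 if A = B and 0 otherwise — and rho(e_A)^-1 = (e_A)^2 * rho(e_A) with (e_A)^2 = +1 or -1, so the coefficient of e_A in the preimage is (e_A)^2 * tr(M rho(e_A))/4.
Nonzero projections over blades of grade <= 2: 1: (1)^2 = +1, tr(M 1) = -8, coefficient -2; γ14: (γ14)^2 = +1, tr(M rho(γ14)) = -4, coefficient -1; γ23: (γ23)^2 = -1, tr(M rho(γ23)) = -4, coefficient 1. Every other blade of grade <= 2 projects to 0.
Answer: -2 - γ14 + γ23


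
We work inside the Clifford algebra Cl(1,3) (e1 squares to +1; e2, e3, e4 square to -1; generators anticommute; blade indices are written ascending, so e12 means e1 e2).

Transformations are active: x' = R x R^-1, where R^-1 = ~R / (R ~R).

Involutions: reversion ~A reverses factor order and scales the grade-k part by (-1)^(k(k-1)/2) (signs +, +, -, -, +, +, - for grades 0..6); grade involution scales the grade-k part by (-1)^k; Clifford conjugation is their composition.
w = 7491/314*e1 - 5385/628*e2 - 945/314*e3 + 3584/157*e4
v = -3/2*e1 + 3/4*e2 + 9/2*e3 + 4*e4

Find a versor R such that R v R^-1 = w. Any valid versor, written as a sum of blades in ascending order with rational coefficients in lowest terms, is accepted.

The midline construction: v and w both square to -553/16, so reflecting in their sum 3510/157*e1 - 2457/314*e2 + 234/157*e3 + 4212/157*e4 exchanges them.
Answer: 3510/157*e1 - 2457/314*e2 + 234/157*e3 + 4212/157*e4


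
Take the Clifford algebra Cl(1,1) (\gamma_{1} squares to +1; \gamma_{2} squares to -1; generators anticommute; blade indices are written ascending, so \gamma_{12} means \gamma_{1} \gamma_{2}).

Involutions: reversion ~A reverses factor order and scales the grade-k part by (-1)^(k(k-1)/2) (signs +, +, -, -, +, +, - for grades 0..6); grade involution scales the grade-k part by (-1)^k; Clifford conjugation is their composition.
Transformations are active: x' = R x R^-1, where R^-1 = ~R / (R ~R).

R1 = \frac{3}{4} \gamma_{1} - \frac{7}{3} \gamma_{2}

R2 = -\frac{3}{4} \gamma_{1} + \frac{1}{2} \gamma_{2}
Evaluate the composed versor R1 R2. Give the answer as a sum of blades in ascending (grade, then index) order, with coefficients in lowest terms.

Distribute over the terms of R1 (each basis-blade product reordered to ascending indices, repeated generators contracted through their squares):
(\frac{3}{4} \gamma_{1}) R2 = -\frac{9}{16} + \frac{3}{8} \gamma_{12}
(-\frac{7}{3} \gamma_{2}) R2 = \frac{7}{6} - \frac{7}{4} \gamma_{12}
Summing the partial products and collecting blades:
Answer: \frac{29}{48} - \frac{11}{8} \gamma_{12}


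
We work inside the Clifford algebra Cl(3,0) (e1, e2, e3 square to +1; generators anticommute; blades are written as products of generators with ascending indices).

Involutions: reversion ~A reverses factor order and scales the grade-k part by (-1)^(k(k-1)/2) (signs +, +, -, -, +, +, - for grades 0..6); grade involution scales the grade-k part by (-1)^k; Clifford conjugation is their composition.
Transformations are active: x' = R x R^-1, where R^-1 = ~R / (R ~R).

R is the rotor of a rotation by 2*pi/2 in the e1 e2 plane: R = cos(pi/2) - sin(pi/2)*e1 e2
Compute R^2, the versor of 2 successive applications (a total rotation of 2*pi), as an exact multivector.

Rotor phase runs at HALF the rotation angle; powers of one rotor simply add phase, so after 2 steps in e1 e2 the phase is 2*pi/2 = pi and R^2 = cos(pi) - sin(pi)*e1 e2.
cos(pi) = -1 and sin(pi) = 0, so R^2 = -1. The total rotation 2*pi is 1 full turn, so every vector returns to itself, yet the rotor is -1, on the OTHER sheet of the double cover (an odd number of 2*pi turns).
Answer: -1


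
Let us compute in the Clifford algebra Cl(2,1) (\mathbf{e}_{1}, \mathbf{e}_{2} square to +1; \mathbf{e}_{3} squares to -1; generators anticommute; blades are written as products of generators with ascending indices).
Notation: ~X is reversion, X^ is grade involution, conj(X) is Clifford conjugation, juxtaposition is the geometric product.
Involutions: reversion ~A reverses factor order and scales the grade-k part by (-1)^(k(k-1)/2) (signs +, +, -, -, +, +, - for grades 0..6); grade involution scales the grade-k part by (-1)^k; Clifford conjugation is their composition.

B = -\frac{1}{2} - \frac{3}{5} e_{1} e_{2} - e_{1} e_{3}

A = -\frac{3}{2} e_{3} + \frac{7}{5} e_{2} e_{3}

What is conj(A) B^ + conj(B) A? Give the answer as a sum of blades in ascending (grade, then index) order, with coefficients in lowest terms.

first term: -\frac{3}{2} e_{1} - \frac{3}{4} e_{3} - \frac{7}{5} e_{1} e_{2} - \frac{21}{25} e_{1} e_{3} + \frac{7}{10} e_{2} e_{3} - \frac{9}{10} e_{1} e_{2} e_{3}
second term: \frac{3}{2} e_{1} + \frac{3}{4} e_{3} + \frac{7}{5} e_{1} e_{2} + \frac{21}{25} e_{1} e_{3} - \frac{7}{10} e_{2} e_{3} - \frac{9}{10} e_{1} e_{2} e_{3}
Answer: -\frac{9}{5} e_{1} e_{2} e_{3}


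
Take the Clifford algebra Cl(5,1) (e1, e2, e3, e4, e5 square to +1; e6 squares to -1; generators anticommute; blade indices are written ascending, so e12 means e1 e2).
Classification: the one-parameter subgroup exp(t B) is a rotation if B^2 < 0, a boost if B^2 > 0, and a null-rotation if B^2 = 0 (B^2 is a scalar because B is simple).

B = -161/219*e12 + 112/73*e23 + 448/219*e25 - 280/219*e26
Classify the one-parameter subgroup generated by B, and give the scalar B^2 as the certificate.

B^2 term by term: the squares give (-161/219)^2*(e12)^2 + (112/73)^2*(e23)^2 + (448/219)^2*(e25)^2 + (-280/219)^2*(e26)^2 = 25921/47961*(-1) + 12544/5329*(-1) + 200704/47961*(-1) + 78400/47961*(+1) = -49/9 (each basis 2-blade squares to minus the product of its generators' squares); cross terms between blades sharing an index anticommute and cancel. So B^2 = -49/9.
Answer: rotation, certificate B^2 = -49/9. The class reads off the invariant scalar -49/9 directly.


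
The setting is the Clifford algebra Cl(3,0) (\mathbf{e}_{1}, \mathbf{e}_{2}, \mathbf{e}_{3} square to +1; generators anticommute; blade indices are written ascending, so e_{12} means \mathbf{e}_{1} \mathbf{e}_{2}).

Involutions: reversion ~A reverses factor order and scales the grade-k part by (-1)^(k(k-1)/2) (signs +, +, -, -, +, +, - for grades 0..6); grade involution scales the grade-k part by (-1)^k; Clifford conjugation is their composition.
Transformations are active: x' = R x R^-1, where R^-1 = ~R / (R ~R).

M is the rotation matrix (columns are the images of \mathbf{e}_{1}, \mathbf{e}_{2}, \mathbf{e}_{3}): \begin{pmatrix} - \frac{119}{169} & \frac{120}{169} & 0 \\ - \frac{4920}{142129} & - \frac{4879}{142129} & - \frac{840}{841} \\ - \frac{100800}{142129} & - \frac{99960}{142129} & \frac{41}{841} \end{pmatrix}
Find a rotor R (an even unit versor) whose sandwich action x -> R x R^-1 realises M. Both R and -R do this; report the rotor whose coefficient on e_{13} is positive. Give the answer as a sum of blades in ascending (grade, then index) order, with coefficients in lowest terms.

Method: write R = a + b12*e_{12} + b13*e_{13} + b23*e_{23} with a^2 + b12^2 + b13^2 + b23^2 = 1 (so R^-1 = ~R). Expanding the columns R e_j ~R gives tr M = 4a^2 - 1 and, from the antisymmetric part, M21 - M12 = -4a*b12, M13 - M31 = 4a*b13, M32 - M23 = -4a*b23.
Here tr M = -\frac{98029}{142129}, so a^2 = (1 + tr M)/4 = \frac{11025}{142129} and a = ±\frac{105}{377}. Taking a = \frac{105}{377}: M21 - M12 = -\frac{105840}{142129}, M13 - M31 = \frac{100800}{142129}, M32 - M23 = \frac{42000}{142129}, giving b12 = \frac{252}{377}, b13 = \frac{240}{377}, b23 = -\frac{100}{377}, i.e. R = \frac{105}{377} + \frac{252}{377} e_{12} + \frac{240}{377} e_{13} - \frac{100}{377} e_{23}.
Its e_{13} coefficient is already positive.
Answer: \frac{105}{377} + \frac{252}{377} e_{12} + \frac{240}{377} e_{13} - \frac{100}{377} e_{23}. Uniqueness: Spin(3) -> SO(3) maps R and -R to the same rotation of trace -\frac{98029}{142129}; fixing the sign of the e_{13} coefficient removes the ambiguity.


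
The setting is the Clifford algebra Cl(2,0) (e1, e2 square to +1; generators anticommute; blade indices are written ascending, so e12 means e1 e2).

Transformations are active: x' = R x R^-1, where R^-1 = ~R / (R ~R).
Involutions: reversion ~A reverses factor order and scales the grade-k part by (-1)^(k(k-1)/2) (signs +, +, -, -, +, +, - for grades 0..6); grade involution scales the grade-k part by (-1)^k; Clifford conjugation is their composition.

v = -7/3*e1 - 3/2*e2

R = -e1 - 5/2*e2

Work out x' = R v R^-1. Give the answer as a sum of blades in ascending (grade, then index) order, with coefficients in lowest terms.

~R = -e1 - 5/2*e2, and R ~R = 29/4, so R^-1 = ~R / (29/4).
R v = 73/12 - 13/3*e12
Answer: 19/29*e1 - 469/174*e2


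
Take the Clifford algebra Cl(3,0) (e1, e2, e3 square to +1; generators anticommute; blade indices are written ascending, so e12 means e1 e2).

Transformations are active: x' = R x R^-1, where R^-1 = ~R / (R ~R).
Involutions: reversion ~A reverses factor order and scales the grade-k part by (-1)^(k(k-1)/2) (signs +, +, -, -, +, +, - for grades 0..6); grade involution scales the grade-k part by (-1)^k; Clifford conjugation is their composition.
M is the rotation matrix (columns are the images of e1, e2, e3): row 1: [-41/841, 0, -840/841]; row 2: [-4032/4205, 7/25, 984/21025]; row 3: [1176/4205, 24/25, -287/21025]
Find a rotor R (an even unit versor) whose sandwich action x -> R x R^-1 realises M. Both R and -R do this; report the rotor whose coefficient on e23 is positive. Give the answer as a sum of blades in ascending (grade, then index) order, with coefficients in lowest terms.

Method: write R = a + b12*e12 + b13*e13 + b23*e23 with a^2 + b12^2 + b13^2 + b23^2 = 1 (so R^-1 = ~R). Expanding the columns R e_j ~R gives tr M = 4a^2 - 1 and, from the antisymmetric part, M21 - M12 = -4a*b12, M13 - M31 = 4a*b13, M32 - M23 = -4a*b23.
Here tr M = 183/841, so a^2 = (1 + tr M)/4 = 256/841 and a = ±16/29. Taking a = 16/29: M21 - M12 = -4032/4205, M13 - M31 = -5376/4205, M32 - M23 = 768/841, giving b12 = 63/145, b13 = -84/145, b23 = -12/29, i.e. R = 16/29 + 63/145*e12 - 84/145*e13 - 12/29*e23.
Its e23 coefficient is negative, so report the other preimage -R.
Answer: -16/29 - 63/145*e12 + 84/145*e13 + 12/29*e23. Note: both R and -R realise this M (trace 183/841); the covering map identifies them, and the e23-coefficient sign is the tie-breaker.


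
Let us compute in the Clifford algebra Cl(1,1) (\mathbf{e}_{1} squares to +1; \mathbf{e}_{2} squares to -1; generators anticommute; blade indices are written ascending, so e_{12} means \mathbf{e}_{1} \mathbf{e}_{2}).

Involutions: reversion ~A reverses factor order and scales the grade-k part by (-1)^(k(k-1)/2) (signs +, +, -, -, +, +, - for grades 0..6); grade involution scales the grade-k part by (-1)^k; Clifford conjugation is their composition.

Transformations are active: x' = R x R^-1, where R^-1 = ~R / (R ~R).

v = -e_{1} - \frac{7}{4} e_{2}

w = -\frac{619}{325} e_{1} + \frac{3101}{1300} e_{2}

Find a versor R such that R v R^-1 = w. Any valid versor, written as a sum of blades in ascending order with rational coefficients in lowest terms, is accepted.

Equal squares first: v^2 = w^2 = -\frac{33}{16}. Then v + w = -\frac{944}{325} e_{1} + \frac{413}{650} e_{2} is a versor taking v to w, provided it is invertible.
Answer: -\frac{944}{325} e_{1} + \frac{413}{650} e_{2}


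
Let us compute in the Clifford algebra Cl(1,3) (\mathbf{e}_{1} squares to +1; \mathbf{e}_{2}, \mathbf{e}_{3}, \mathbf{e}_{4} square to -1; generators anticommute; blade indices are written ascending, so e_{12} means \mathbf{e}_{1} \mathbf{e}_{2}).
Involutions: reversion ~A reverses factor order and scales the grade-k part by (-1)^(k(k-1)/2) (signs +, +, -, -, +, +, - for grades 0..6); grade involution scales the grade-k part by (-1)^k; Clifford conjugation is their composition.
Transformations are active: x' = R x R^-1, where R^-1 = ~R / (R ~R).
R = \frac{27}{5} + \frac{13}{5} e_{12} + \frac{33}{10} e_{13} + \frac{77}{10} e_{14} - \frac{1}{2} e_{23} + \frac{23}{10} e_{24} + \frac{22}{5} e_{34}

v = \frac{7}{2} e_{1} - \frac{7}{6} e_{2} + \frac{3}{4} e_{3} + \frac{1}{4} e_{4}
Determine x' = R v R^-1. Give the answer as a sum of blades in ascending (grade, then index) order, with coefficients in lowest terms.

~R = \frac{27}{5} - \frac{13}{5} e_{12} - \frac{33}{10} e_{13} - \frac{77}{10} e_{14} + \frac{1}{2} e_{23} - \frac{23}{10} e_{24} - \frac{22}{5} e_{34}, and R ~R = -\frac{572}{25}, so R^-1 = ~R / (-\frac{572}{25}).
R v = \frac{263}{15} e_{1} - \frac{78}{5} e_{2} - \frac{481}{60} e_{3} - \frac{1499}{60} e_{4} + \frac{81}{20} e_{123} + \frac{1061}{60} e_{124} + \frac{209}{20} e_{134} - \frac{419}{60} e_{234}
Answer: -\frac{16451}{858} e_{1} - \frac{1591}{858} e_{2} - \frac{7693}{1716} e_{3} + \frac{10451}{572} e_{4}


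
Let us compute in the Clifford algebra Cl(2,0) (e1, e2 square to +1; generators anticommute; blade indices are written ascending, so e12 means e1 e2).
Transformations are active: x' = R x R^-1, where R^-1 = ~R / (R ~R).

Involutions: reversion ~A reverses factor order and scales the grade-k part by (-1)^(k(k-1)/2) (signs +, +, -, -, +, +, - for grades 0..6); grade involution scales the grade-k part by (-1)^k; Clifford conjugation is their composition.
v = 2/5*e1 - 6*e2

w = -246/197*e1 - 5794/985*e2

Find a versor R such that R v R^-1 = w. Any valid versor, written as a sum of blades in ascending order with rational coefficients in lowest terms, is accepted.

Equal squares first: v^2 = w^2 = 904/25. Then v + w = -836/985*e1 - 11704/985*e2 is a versor taking v to w, provided it is invertible.
Answer: -836/985*e1 - 11704/985*e2


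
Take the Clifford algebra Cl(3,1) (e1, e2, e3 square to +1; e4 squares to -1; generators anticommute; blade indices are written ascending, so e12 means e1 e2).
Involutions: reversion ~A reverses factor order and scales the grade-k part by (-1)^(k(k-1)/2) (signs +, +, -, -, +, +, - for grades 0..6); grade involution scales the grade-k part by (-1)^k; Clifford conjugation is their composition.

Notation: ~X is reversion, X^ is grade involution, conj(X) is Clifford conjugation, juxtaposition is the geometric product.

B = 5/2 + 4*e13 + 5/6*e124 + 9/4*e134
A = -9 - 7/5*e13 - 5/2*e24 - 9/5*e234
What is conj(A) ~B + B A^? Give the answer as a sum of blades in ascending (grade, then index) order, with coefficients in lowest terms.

first term: -169/10 - 25/12*e1 + 63/20*e4 - 81/20*e12 + 41*e13 + 25/4*e24 - 45/8*e123 + 147/10*e124 + 81/4*e134 - 17/3*e234 + 10*e1234
second term: -169/10 - 25/12*e1 + 63/20*e4 + 81/20*e12 - 41*e13 - 25/4*e24 + 45/8*e123 - 147/10*e124 - 81/4*e134 + 17/3*e234 + 10*e1234
Answer: -169/5 - 25/6*e1 + 63/10*e4 + 20*e1234


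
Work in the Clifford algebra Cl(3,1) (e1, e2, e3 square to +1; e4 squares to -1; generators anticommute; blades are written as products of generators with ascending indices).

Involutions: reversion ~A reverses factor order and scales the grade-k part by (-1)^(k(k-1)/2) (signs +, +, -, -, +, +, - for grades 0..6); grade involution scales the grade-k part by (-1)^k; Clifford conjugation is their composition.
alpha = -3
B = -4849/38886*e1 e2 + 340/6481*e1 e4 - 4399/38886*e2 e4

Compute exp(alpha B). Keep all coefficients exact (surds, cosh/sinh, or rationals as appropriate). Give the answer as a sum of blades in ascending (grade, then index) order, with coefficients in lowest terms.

B^2 term by term: the squares give (-4849/38886)^2*(e1 e2)^2 + (340/6481)^2*(e1 e4)^2 + (-4399/38886)^2*(e2 e4)^2 = 23512801/1512120996*(-1) + 115600/42003361*(+1) + 19351201/1512120996*(+1) = 0 (each basis 2-blade squares to minus the product of its generators' squares); cross terms between blades sharing an index anticommute and cancel. So B^2 = 0.
B^2 = 0, so the series truncates immediately: exp(alpha B) = 1 + alpha B (parabolic case).
Answer: 1 + 4849/12962*e1 e2 - 1020/6481*e1 e4 + 4399/12962*e2 e4


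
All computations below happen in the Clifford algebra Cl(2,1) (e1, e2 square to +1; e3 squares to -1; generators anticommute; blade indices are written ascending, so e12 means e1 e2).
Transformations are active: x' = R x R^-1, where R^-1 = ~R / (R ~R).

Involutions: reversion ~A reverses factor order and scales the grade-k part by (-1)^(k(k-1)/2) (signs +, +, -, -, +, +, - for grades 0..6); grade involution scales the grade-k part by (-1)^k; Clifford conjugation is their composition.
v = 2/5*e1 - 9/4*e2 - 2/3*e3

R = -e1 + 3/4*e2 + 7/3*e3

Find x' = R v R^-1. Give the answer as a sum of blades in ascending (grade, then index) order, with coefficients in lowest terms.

~R = -e1 + 3/4*e2 + 7/3*e3, and R ~R = -559/144, so R^-1 = ~R / (-559/144).
R v = -383/720 + 39/20*e12 - 4/15*e13 + 19/4*e23
Answer: -1884/2795*e1 + 27453/11180*e2 + 10952/8385*e3


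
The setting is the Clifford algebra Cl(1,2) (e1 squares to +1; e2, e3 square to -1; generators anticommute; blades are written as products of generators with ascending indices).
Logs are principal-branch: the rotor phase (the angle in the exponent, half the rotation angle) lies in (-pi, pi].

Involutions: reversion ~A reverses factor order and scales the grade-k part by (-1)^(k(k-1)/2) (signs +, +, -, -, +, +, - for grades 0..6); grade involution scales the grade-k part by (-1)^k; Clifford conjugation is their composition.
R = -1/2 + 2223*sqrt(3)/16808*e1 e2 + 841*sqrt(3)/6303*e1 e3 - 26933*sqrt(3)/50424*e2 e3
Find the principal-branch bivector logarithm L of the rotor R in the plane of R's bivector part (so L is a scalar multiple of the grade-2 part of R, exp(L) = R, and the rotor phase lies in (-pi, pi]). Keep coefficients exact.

The scalar part of R is -1/2, so the principal-branch rotor phase is pinned; divide the bivector part by its sine to get the unit plane — L is the phase times that plane.
Concretely: cos(phase) = -1/2 gives phase = ±2*pi/3, and since phase/sin(phase) is even the sign is immaterial: L = (phase/sin(phase)) * <R>_2 = (4*sqrt(3)*pi/9) * <R>_2.
Answer: 741*pi/4202*e1 e2 + 3364*pi/18909*e1 e3 - 26933*pi/37818*e2 e3


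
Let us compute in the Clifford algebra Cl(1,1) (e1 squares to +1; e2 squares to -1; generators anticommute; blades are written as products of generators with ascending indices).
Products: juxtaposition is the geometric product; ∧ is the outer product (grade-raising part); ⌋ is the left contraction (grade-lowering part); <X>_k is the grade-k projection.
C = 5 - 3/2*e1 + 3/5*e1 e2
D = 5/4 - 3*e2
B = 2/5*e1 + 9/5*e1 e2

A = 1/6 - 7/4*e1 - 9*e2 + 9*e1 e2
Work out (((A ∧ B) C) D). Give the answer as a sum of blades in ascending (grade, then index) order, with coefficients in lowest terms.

step 1: 1/15*e1 + 39/10*e1 e2
step 2: 56/25 + 1/3*e1 + 589/100*e2 + 39/2*e1 e2
step 3: 2047/100 + 707/12*e1 + 257/400*e2 + 187/8*e1 e2
Answer: 2047/100 + 707/12*e1 + 257/400*e2 + 187/8*e1 e2


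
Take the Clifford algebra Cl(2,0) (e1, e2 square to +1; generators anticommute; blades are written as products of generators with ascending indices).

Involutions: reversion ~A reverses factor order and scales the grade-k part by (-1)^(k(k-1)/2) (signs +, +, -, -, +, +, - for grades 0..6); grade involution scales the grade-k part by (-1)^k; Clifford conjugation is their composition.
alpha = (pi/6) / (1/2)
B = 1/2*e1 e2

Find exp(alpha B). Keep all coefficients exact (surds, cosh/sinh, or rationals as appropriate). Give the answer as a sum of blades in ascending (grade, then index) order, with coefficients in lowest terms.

B^2 = (1/2)^2*(e1 e2)^2 = 1/4*(-1) = -1/4 (a basis 2-blade squares to minus the product of its generators' squares).
B^2 = -1/4 — the negative square puts this in the circular regime; l = 1/2, alpha*l = pi/6, so exp(alpha B) = cos(pi/6) + (sin(pi/6)/(1/2))*B = sqrt(3)/2 + (1)*B.
Answer: sqrt(3)/2 + 1/2*e1 e2


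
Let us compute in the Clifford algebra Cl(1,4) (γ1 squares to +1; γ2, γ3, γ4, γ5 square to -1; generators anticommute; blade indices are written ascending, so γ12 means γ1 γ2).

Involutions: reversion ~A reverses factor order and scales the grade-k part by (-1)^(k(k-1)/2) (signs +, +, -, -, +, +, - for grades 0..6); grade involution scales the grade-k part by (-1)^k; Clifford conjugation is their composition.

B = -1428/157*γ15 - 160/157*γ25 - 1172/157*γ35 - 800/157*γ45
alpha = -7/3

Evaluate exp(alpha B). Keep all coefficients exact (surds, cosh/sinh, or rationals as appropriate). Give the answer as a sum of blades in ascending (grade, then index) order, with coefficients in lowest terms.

B^2 term by term: the squares give (-1428/157)^2*(γ15)^2 + (-160/157)^2*(γ25)^2 + (-1172/157)^2*(γ35)^2 + (-800/157)^2*(γ45)^2 = 2039184/24649*(+1) + 25600/24649*(-1) + 1373584/24649*(-1) + 640000/24649*(-1) = 0 (each basis 2-blade squares to minus the product of its generators' squares); cross terms between blades sharing an index anticommute and cancel. So B^2 = 0.
B^2 = 0, hence only two terms survive: exp(alpha B) = 1 + alpha B (parabolic case).
Answer: 1 + 3332/157*γ15 + 1120/471*γ25 + 8204/471*γ35 + 5600/471*γ45


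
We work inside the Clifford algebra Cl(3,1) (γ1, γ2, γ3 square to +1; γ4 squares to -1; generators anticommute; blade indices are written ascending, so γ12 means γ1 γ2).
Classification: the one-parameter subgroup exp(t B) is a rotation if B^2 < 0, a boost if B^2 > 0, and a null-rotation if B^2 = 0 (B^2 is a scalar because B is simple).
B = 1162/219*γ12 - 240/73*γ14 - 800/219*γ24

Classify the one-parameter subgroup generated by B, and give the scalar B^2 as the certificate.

B^2 term by term: the squares give (1162/219)^2*(γ12)^2 + (-240/73)^2*(γ14)^2 + (-800/219)^2*(γ24)^2 = 1350244/47961*(-1) + 57600/5329*(+1) + 640000/47961*(+1) = -4 (each basis 2-blade squares to minus the product of its generators' squares); cross terms between blades sharing an index anticommute and cancel. So B^2 = -4.
Answer: rotation, certificate B^2 = -4. Key observation: B^2 = -4 is a conjugation invariant, so its sign decides the class regardless of the surface form of B.


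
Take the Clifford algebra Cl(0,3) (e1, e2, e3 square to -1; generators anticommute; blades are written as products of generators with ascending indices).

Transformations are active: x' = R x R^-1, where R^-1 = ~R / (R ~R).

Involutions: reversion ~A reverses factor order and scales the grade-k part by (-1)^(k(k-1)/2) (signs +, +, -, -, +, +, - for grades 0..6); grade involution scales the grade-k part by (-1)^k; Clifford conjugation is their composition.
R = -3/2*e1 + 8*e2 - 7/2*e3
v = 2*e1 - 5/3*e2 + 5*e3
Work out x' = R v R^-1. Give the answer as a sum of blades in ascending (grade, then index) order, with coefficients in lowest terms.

~R = -3/2*e1 + 8*e2 - 7/2*e3, and R ~R = -157/2, so R^-1 = ~R / (-157/2).
R v = 203/6 - 27/2*e1 e2 - 1/2*e1 e3 + 205/6*e2 e3
Answer: -111/157*e1 - 821/157*e2 - 934/471*e3


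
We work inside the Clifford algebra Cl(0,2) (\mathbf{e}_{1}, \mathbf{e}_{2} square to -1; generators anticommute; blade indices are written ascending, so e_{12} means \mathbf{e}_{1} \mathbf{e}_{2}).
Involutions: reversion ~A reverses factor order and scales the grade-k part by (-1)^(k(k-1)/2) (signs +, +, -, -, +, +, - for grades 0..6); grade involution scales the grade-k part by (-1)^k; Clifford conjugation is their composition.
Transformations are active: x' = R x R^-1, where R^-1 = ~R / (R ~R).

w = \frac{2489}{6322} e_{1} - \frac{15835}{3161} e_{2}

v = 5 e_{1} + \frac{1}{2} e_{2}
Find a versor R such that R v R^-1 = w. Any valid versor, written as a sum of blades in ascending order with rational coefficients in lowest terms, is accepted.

R = v + w = \frac{34099}{6322} e_{1} - \frac{28509}{6322} e_{2} works: the equal norms (-\frac{101}{4}) guarantee its sandwich swaps v into w.
Answer: \frac{34099}{6322} e_{1} - \frac{28509}{6322} e_{2}


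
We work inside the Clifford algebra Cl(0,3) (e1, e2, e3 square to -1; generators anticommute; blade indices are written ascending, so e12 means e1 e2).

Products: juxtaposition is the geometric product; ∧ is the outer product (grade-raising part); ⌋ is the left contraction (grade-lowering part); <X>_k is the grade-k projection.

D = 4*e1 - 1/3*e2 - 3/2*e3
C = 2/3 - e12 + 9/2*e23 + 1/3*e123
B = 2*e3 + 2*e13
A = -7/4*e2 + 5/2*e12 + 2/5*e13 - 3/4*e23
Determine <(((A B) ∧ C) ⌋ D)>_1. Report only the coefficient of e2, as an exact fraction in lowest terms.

step 1: -4/5 - 4/5*e1 + 3/2*e2 + 3/2*e12 + 3/2*e23 + 17/2*e123
step 2: -8/15 - 8/15*e1 + e2 + 9/5*e12 - 13/5*e23 + 9/5*e123
step 3: 37/15 - 32/15*e1 + 8/45*e2 + 4/5*e3
step 4: -32/15*e1 + 8/45*e2 + 4/5*e3
Answer: 8/45


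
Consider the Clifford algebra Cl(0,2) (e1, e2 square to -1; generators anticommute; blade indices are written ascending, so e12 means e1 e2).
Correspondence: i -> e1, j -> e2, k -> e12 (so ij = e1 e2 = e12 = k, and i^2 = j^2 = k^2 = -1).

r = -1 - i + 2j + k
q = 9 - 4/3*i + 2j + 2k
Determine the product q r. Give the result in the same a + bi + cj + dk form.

In blades: q = 9 - 4/3*e1 + 2*e2 + 2*e12, r = -1 - e1 + 2*e2 + e12.
Distribute q over r term by term (generator squares from the signature, products reordered to ascending indices): (9)*r = -9 - 9*e1 + 18*e2 + 9*e12; (-4/3*e1)*r = -4/3 + 4/3*e1 + 4/3*e2 - 8/3*e12; (2*e2)*r = -4 + 2*e1 - 2*e2 + 2*e12; (2*e12)*r = -2 - 4*e1 - 2*e2 - 2*e12.
Sum: -49/3 - 29/3*e1 + 46/3*e2 + 19/3*e12; translating back through the correspondence:
Answer: -49/3 - 29/3*i + 46/3*j + 19/3*k


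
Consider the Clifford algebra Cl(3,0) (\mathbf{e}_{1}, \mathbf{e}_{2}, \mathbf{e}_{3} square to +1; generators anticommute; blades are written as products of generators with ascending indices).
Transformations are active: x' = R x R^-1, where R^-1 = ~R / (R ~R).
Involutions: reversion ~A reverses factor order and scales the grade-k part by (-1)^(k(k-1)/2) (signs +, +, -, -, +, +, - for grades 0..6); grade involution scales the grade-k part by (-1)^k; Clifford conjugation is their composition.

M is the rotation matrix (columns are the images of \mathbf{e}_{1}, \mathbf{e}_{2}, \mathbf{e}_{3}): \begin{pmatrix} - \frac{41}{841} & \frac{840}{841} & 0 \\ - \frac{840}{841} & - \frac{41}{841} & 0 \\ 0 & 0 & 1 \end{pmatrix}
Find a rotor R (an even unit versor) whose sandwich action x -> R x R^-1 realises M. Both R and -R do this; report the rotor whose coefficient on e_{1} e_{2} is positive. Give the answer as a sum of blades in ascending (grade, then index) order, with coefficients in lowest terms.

Method: write R = a + b12*e_{1} e_{2} + b13*e_{1} e_{3} + b23*e_{2} e_{3} with a^2 + b12^2 + b13^2 + b23^2 = 1 (so R^-1 = ~R). Expanding the columns R e_j ~R gives tr M = 4a^2 - 1 and, from the antisymmetric part, M21 - M12 = -4a*b12, M13 - M31 = 4a*b13, M32 - M23 = -4a*b23.
Here tr M = \frac{759}{841}, so a^2 = (1 + tr M)/4 = \frac{400}{841} and a = ±\frac{20}{29}. Taking a = \frac{20}{29}: M21 - M12 = -\frac{1680}{841}, M13 - M31 = 0, M32 - M23 = 0, giving b12 = \frac{21}{29}, b13 = 0, b23 = 0, i.e. R = \frac{20}{29} + \frac{21}{29} e_{1} e_{2}.
Its e_{1} e_{2} coefficient is already positive.
Answer: \frac{20}{29} + \frac{21}{29} e_{1} e_{2}. Key observation: the double cover Spin(3) -> SO(3) sends R and -R to the same matrix (trace \frac{759}{841} here), so the stated sign of the e_{1} e_{2} coefficient is what selects one sheet.


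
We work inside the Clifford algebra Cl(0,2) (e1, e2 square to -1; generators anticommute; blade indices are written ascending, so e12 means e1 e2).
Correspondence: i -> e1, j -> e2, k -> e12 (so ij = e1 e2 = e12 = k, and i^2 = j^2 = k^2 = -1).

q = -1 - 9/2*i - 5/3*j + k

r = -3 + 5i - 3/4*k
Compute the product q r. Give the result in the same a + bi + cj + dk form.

In blades: q = -1 - 9/2*e1 - 5/3*e2 + e12, r = -3 + 5*e1 - 3/4*e12.
Distribute q over r term by term (generator squares from the signature, products reordered to ascending indices): (-1)*r = 3 - 5*e1 + 3/4*e12; (-9/2*e1)*r = 45/2 + 27/2*e1 - 27/8*e2; (-5/3*e2)*r = 5/4*e1 + 5*e2 + 25/3*e12; (e12)*r = 3/4 + 5*e2 - 3*e12.
Sum: 105/4 + 39/4*e1 + 53/8*e2 + 73/12*e12; translating back through the correspondence:
Answer: 105/4 + 39/4*i + 53/8*j + 73/12*k


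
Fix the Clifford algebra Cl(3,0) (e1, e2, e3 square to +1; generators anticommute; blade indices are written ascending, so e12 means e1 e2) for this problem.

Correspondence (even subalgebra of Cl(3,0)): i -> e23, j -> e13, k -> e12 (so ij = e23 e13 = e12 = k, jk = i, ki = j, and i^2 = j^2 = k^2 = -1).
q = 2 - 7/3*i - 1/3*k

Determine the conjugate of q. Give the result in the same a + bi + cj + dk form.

In blades: q = 2 - 1/3*e12 - 7/3*e23.
Quaternion conjugation is reversion on the even subalgebra: the scalar is fixed and every grade-2 blade flips sign, giving 2 + 1/3*e12 + 7/3*e23; translating back:
Answer: 2 + 7/3*i + 1/3*k


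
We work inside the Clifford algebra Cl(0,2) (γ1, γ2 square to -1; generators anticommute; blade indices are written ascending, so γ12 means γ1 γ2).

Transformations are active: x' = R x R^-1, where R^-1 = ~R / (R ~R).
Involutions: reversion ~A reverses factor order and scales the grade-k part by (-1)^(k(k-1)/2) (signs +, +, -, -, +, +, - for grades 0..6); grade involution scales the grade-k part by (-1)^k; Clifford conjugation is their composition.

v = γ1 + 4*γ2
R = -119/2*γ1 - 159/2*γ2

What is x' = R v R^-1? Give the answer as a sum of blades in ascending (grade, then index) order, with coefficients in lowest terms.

~R = -119/2*γ1 - 159/2*γ2, and R ~R = -19721/2, so R^-1 = ~R / (-19721/2).
R v = 755/2 - 317/2*γ12
Answer: 70124/19721*γ1 + 41161/19721*γ2


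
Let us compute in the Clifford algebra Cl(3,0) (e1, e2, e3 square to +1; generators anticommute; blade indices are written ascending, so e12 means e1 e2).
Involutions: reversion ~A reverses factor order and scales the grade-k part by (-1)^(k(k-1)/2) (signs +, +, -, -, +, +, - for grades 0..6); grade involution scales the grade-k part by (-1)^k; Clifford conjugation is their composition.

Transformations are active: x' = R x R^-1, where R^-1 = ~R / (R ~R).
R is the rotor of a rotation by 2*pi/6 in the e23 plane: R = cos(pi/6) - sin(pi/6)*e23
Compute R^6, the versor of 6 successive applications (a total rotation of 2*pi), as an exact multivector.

The rotor phase is half the rotation angle and phases add under composition, so 6 steps in the e23 plane accumulate phase 6*(pi/6) = pi: R^6 = cos(pi) - sin(pi)*e23.
cos(pi) = -1 and sin(pi) = 0, so R^6 = -1. The total rotation 2*pi is 1 full turn, so every vector returns to itself, yet the rotor is -1, on the OTHER sheet of the double cover (an odd number of 2*pi turns).
Answer: -1


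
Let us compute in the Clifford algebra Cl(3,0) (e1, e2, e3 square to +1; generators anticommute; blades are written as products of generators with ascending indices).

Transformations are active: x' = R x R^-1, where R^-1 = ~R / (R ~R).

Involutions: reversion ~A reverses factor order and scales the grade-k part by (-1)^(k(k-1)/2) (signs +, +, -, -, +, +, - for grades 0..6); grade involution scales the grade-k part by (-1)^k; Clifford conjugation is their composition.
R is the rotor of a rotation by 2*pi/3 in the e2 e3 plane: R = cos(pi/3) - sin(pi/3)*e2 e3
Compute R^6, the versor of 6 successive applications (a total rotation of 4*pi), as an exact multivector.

The rotor phase is half the rotation angle and phases add under composition, so 6 steps in the e2 e3 plane accumulate phase 6*(pi/3) = 2*pi: R^6 = cos(2*pi) - sin(2*pi)*e2 e3.
cos(2*pi) = 1 and sin(2*pi) = 0, so R^6 = 1. The total rotation 4*pi is 2 full turns, so every vector returns to itself, yet the rotor is +1, back on the identity sheet (an even number of 2*pi turns).
Answer: 1


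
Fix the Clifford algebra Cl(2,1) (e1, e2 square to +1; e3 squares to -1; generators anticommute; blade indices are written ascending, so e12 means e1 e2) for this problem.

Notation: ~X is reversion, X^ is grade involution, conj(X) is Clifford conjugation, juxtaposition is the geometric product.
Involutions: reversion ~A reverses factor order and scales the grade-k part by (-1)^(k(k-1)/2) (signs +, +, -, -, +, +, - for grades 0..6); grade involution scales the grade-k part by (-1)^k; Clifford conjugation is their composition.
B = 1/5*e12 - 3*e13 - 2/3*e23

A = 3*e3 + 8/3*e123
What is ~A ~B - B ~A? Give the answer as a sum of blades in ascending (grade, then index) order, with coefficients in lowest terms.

first term: 65/9*e1 + 10*e2 - 8/15*e3 - 3/5*e123
second term: 97/9*e1 - 6*e2 + 8/15*e3 + 3/5*e123
Answer: -32/9*e1 + 16*e2 - 16/15*e3 - 6/5*e123


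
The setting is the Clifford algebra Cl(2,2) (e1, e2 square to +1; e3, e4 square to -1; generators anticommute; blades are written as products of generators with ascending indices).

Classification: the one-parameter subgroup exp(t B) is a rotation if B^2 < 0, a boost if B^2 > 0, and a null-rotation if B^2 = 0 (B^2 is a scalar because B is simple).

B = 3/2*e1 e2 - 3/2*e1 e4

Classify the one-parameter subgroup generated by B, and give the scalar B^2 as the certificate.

B^2 term by term: the squares give (3/2)^2*(e1 e2)^2 + (-3/2)^2*(e1 e4)^2 = 9/4*(-1) + 9/4*(+1) = 0 (each basis 2-blade squares to minus the product of its generators' squares); cross terms between blades sharing an index anticommute and cancel. So B^2 = 0.
Answer: null-rotation, certificate B^2 = 0. B^2 = 0 is basis-independent, so its sign is the whole story.


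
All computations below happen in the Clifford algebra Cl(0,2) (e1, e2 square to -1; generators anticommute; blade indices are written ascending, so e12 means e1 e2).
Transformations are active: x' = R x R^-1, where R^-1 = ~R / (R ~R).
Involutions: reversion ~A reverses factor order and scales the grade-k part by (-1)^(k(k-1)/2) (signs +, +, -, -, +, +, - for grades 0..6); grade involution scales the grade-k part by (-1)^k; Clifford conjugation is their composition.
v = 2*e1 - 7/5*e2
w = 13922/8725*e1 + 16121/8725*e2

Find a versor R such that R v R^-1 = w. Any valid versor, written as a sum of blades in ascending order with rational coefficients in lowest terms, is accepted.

Since q(v) = q(w) = -149/25, the sum R = v + w = 31372/8725*e1 + 3906/8725*e2 does the job whenever invertible.
Answer: 31372/8725*e1 + 3906/8725*e2


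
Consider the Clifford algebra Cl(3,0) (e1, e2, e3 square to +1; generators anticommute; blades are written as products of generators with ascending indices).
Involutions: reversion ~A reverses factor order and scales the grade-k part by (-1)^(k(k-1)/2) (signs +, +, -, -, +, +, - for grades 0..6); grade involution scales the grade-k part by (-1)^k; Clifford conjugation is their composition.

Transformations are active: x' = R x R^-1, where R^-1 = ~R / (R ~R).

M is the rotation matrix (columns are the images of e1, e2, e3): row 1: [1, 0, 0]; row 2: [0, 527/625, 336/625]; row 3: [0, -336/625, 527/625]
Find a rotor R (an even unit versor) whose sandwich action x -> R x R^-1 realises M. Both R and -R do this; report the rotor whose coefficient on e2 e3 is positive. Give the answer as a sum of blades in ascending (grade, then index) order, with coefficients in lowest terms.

Method: write R = a + b12*e1 e2 + b13*e1 e3 + b23*e2 e3 with a^2 + b12^2 + b13^2 + b23^2 = 1 (so R^-1 = ~R). Expanding the columns R e_j ~R gives tr M = 4a^2 - 1 and, from the antisymmetric part, M21 - M12 = -4a*b12, M13 - M31 = 4a*b13, M32 - M23 = -4a*b23.
Here tr M = 1679/625, so a^2 = (1 + tr M)/4 = 576/625 and a = ±24/25. Taking a = 24/25: M21 - M12 = 0, M13 - M31 = 0, M32 - M23 = -672/625, giving b12 = 0, b13 = 0, b23 = 7/25, i.e. R = 24/25 + 7/25*e2 e3.
Its e2 e3 coefficient is already positive.
Answer: 24/25 + 7/25*e2 e3. Why the constraint matters: R and -R act identically through the sandwich — M has trace 1679/625 either way — so only the sign condition on e2 e3 picks one of the two preimages.


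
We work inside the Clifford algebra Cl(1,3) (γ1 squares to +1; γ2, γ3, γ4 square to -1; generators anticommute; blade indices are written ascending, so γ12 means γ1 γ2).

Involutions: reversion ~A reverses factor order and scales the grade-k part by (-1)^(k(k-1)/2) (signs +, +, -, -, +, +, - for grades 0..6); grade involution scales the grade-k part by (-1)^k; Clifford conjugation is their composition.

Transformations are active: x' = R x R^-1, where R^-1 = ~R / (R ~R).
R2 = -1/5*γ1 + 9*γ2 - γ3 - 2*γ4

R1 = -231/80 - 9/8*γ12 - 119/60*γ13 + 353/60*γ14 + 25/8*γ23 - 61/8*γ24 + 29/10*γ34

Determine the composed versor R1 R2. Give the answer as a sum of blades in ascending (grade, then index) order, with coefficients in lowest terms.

Distribute over the terms of R2 (each basis-blade product reordered to ascending indices, repeated generators contracted through their squares):
R1 (-1/5*γ1) = 231/400*γ1 - 9/40*γ2 - 119/300*γ3 + 353/300*γ4 - 5/8*γ123 + 61/40*γ124 - 29/50*γ134
R1 (9*γ2) = 81/8*γ1 - 2079/80*γ2 + 225/8*γ3 - 549/8*γ4 + 357/20*γ123 - 1059/20*γ124 + 261/10*γ234
R1 (-γ3) = -119/60*γ1 + 25/8*γ2 + 231/80*γ3 - 29/10*γ4 + 9/8*γ123 + 353/60*γ134 - 61/8*γ234
R1 (-2*γ4) = 353/30*γ1 - 61/4*γ2 + 29/5*γ3 + 231/40*γ4 + 9/4*γ124 + 119/30*γ134 - 25/4*γ234
Summing the partial products and collecting blades:
Answer: 24583/1200*γ1 - 3067/80*γ2 + 43699/1200*γ3 - 4843/75*γ4 + 367/20*γ123 - 1967/40*γ124 + 927/100*γ134 + 489/40*γ234


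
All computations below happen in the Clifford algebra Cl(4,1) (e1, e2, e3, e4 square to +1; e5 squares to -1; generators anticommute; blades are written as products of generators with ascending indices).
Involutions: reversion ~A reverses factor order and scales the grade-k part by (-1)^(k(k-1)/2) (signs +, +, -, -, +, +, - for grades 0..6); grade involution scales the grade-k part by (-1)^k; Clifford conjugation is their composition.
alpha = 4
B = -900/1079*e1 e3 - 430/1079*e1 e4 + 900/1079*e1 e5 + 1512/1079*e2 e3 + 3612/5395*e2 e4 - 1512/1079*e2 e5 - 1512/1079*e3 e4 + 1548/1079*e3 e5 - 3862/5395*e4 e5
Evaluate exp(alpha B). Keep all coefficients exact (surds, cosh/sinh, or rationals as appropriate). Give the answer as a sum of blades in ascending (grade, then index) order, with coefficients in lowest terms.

B^2 term by term: the squares give (-900/1079)^2*(e1 e3)^2 + (-430/1079)^2*(e1 e4)^2 + (900/1079)^2*(e1 e5)^2 + (1512/1079)^2*(e2 e3)^2 + (3612/5395)^2*(e2 e4)^2 + (-1512/1079)^2*(e2 e5)^2 + (-1512/1079)^2*(e3 e4)^2 + (1548/1079)^2*(e3 e5)^2 + (-3862/5395)^2*(e4 e5)^2 = 810000/1164241*(-1) + 184900/1164241*(-1) + 810000/1164241*(+1) + 2286144/1164241*(-1) + 13046544/29106025*(-1) + 2286144/1164241*(+1) + 2286144/1164241*(-1) + 2396304/1164241*(+1) + 14915044/29106025*(+1) = 0 (each basis 2-blade squares to minus the product of its generators' squares); cross terms between blades sharing an index anticommute and cancel; the commuting (index-disjoint) pairs give grade-4 terms 2*c*c'*(blade product), which cancel blade by blade — e1 e2 e3 e4: 1300320/1164241 - 1300320/1164241 = 0; e1 e2 e3 e5: -2721600/1164241 + 2721600/1164241 = 0; e1 e2 e4 e5: -1300320/1164241 + 1300320/1164241 = 0; e1 e3 e4 e5: 1390320/1164241 + 1331280/1164241 - 2721600/1164241 = 0; e2 e3 e4 e5: -11678688/5821205 - 11182752/5821205 + 4572288/1164241 = 0 — confirming B is simple. So B^2 = 0.
B^2 = 0, hence only two terms survive: exp(alpha B) = 1 + alpha B (parabolic case).
Answer: 1 - 3600/1079*e1 e3 - 1720/1079*e1 e4 + 3600/1079*e1 e5 + 6048/1079*e2 e3 + 14448/5395*e2 e4 - 6048/1079*e2 e5 - 6048/1079*e3 e4 + 6192/1079*e3 e5 - 15448/5395*e4 e5
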